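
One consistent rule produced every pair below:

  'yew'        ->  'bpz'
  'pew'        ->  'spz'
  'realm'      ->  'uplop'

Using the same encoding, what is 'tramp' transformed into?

The shift depends on letter class: consonant y→b is +3, but vowel e→p is +11. Two shifts are in play — +11 for a/e/i/o/u, +3 for every other letter.
For tramp: t(cons)+3=w, r(cons)+3=u, a(vowel)+11=l, m(cons)+3=p, p(cons)+3=s.

wulps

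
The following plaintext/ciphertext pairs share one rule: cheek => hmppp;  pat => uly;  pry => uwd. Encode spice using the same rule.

Two shifts are in play — +11 for a/e/i/o/u, +5 for every other letter.
On spice: s(cons)+5=x, p(cons)+5=u, i(vowel)+11=t, c(cons)+5=h, e(vowel)+11=p.

xuthp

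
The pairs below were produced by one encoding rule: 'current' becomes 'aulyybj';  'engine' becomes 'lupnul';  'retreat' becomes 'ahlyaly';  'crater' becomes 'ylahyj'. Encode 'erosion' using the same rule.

uvpzvyl

Two steps: reverse the string, then apply a Caesar shift of +7.
For erosion: reverse → noisore; then shift: n+7=u, o+7=v, i+7=p, s+7=z, o+7=v, r+7=y, e+7=l.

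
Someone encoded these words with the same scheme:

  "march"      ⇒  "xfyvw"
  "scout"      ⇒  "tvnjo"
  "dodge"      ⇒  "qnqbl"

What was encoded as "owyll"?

m(12)→x(23) and a(0)→f(5) fit y≡21x+5 (mod 26); the inverse of 21 mod 26 is 5. Each letter's alphabet position (a=0..z=25) is mapped through 21·x+5 mod 26 — an affine cipher.
Undoing it on owyll: o(14)→5·(14−5)≡19=t; w(22)→5·(22−5)≡7=h; y(24)→5·(24−5)≡17=r; l(11)→5·(11−5)≡4=e; l(11)→5·(11−5)≡4=e (all mod 26).

three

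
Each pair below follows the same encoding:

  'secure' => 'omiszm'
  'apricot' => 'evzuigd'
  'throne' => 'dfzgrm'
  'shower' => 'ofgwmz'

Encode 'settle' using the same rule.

s(18)→o(14) and e(4)→m(12) fit y≡15x+4 (mod 26); the inverse of 15 mod 26 is 7. Treating letters as 0–25, the rule is x ↦ 15x + 4 (mod 26).
For settle: s(18)→15·18+4≡14=o; e(4)→15·4+4≡12=m; t(19)→15·19+4≡3=d; t(19)→15·19+4≡3=d; l(11)→15·11+4≡13=n; e(4)→15·4+4≡12=m (all mod 26).

omddnm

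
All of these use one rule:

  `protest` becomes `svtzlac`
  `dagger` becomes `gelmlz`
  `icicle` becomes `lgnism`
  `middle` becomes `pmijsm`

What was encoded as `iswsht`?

Letter i (0-indexed) is shifted by i+3, so successive shifts are 3, 4, 5, ….
Undoing it on iswsht: i−3=f, s−4=o, w−5=r, s−6=m, h−7=a, t−8=l.

formal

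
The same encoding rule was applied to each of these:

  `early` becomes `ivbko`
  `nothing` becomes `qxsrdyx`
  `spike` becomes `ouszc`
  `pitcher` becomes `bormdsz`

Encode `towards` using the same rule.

The output letters match the input read backwards, each shifted +10: early reversed is ylrae. The word is reversed, then every letter is shifted forward by 10.
On towards: reverse → sdrawot; then shift: s+10=c, d+10=n, r+10=b, a+10=k, w+10=g, o+10=y, t+10=d.

cnbkgyd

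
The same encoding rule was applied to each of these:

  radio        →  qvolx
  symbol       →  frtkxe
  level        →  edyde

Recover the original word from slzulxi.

r(17)→q(16) and a(0)→v(21) fit y≡15x+21 (mod 26); the inverse of 15 mod 26 is 7. Treating letters as 0–25, the rule is x ↦ 15x + 21 (mod 26).
Undoing it on slzulxi: s(18)→7·(18−21)≡5=f; l(11)→7·(11−21)≡8=i; z(25)→7·(25−21)≡2=c; u(20)→7·(20−21)≡19=t; l(11)→7·(11−21)≡8=i; x(23)→7·(23−21)≡14=o; i(8)→7·(8−21)≡13=n (all mod 26).

fiction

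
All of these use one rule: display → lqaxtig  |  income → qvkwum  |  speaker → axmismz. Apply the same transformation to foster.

nwabmz

Compare letters: d→l is +8, i→q is +8, s→a is +8 — a constant shift. It's a constant shift of +8 (ROT8).
Applying it to foster: f+8=n, o+8=w, s+8=a, t+8=b, e+8=m, r+8=z.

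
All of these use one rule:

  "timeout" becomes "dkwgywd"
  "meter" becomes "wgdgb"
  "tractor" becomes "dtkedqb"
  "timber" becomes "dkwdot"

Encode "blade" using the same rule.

Shifts by position in timeout: pos 0: t→d (+10), pos 1: i→k (+2), pos 2: m→w (+10), pos 3: e→g (+2) — repeating every 2. A repeating key of period 2 is used — shifts +10, +2 over and over.
For blade: b+10=l, l+2=n, a+10=k, d+2=f, e+10=o.

lnkfo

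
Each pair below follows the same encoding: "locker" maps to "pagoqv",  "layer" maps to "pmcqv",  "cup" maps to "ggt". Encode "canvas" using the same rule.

The shift depends on letter class: consonant l→p is +4, but vowel o→a is +12. Vowels shift forward by 12 and consonants shift forward by 4.
For canvas: c(cons)+4=g, a(vowel)+12=m, n(cons)+4=r, v(cons)+4=z, a(vowel)+12=m, s(cons)+4=w.

gmrzmw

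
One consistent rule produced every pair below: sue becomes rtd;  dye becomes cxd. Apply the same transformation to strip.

Compare letters: s→r is +25, u→t is +25, e→d is +25 — a constant shift. It's a constant shift of +25 (ROT25).
For strip: s+25=r, t+25=s, r+25=q, i+25=h, p+25=o.

rsqho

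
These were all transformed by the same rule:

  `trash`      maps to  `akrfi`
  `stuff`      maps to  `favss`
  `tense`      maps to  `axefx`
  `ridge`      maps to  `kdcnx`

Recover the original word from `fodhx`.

slice

t(19)→a(0) and r(17)→k(10) fit y≡21x+17 (mod 26); the inverse of 21 mod 26 is 5. Each letter's alphabet position (a=0..z=25) is mapped through 21·x+17 mod 26 — an affine cipher.
Undoing it on fodhx: f(5)→5·(5−17)≡18=s; o(14)→5·(14−17)≡11=l; d(3)→5·(3−17)≡8=i; h(7)→5·(7−17)≡2=c; x(23)→5·(23−17)≡4=e (all mod 26).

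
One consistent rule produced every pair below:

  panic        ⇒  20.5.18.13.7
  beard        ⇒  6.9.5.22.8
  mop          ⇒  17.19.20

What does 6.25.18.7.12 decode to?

p is letter #16 and maps to 20: an offset of 4. The number is (letter's place in the alphabet, a=1) + 4.
Undoing it on 6.25.18.7.12: 6→(6−4)÷1=2=b, 25→(25−4)÷1=21=u, 18→(18−4)÷1=14=n, 7→(7−4)÷1=3=c, 12→(12−4)÷1=8=h.

bunch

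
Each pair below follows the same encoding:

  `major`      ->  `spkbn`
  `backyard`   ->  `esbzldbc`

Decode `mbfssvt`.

surreal

Two steps: reverse the string, then apply a Caesar shift of +1.
Reversing it on mbfssvt: shift back: m−1=l, b−1=a, f−1=e, s−1=r, s−1=r, v−1=u, t−1=s → laerrus; then reverse → surreal.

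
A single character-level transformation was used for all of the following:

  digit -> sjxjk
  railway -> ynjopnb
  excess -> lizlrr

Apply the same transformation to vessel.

wlrrlo

d(3)→s(18) and i(8)→j(9) fit y≡19x+13 (mod 26); the inverse of 19 mod 26 is 11. This is an affine cipher: with a=0,…,z=25, each position x becomes (19x+13) mod 26.
On vessel: v(21)→19·21+13≡22=w; e(4)→19·4+13≡11=l; s(18)→19·18+13≡17=r; s(18)→19·18+13≡17=r; e(4)→19·4+13≡11=l; l(11)→19·11+13≡14=o (all mod 26).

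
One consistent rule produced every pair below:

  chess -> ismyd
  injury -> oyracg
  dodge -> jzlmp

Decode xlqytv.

Shifts by position in chess: pos 0: c→i (+6), pos 1: h→s (+11), pos 2: e→m (+8), pos 3: s→y (+6), pos 4: s→d (+11) — repeating every 3. The shifts repeat in a cycle of length 3: positions 0,1,… shift by +6, +11, +8, then the pattern repeats.
Reversing it on xlqytv: x−6=r, l−11=a, q−8=i, y−6=s, t−11=i, v−8=n.

raisin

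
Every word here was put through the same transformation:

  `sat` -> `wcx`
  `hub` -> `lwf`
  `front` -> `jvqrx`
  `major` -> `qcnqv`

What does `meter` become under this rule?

The shift depends on letter class: consonant s→w is +4, but vowel a→c is +2. Two shifts are in play — +2 for a/e/i/o/u, +4 for every other letter.
Applying it to meter: m(cons)+4=q, e(vowel)+2=g, t(cons)+4=x, e(vowel)+2=g, r(cons)+4=v.

qgxgv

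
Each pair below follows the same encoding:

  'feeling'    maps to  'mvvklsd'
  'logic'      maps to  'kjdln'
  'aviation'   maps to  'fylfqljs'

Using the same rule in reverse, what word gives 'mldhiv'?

f(5)→m(12) and e(4)→v(21) fit y≡17x+5 (mod 26); the inverse of 17 mod 26 is 23. This is an affine cipher: with a=0,…,z=25, each position x becomes (17x+5) mod 26.
Decoding mldhiv: m(12)→23·(12−5)≡5=f; l(11)→23·(11−5)≡8=i; d(3)→23·(3−5)≡6=g; h(7)→23·(7−5)≡20=u; i(8)→23·(8−5)≡17=r; v(21)→23·(21−5)≡4=e (all mod 26).

figure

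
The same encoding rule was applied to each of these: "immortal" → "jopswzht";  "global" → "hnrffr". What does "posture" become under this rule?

qqvxzxl

Letter i (0-indexed) is shifted by i+1, so successive shifts are 1, 2, 3, ….
On posture: p+1=q, o+2=q, s+3=v, t+4=x, u+5=z, r+6=x, e+7=l.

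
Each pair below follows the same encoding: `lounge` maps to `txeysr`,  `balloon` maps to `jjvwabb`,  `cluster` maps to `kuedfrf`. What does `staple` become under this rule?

In lounge: l→t is +8, o→x is +9, u→e is +10, n→y is +11 — the shift increases by 1 each position. Each letter shifts forward by (position + 8), i.e. 8, 9, 10, … — the shift grows by one for each successive letter.
Applying it to staple: s+8=a, t+9=c, a+10=k, p+11=a, l+12=x, e+13=r.

ackaxr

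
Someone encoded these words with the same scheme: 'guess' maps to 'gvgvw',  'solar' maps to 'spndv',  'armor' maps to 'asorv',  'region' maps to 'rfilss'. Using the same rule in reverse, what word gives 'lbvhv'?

later

Letter i (0-indexed) is shifted by i+0, so successive shifts are 0, 1, 2, ….
Undoing it on lbvhv: l−0=l, b−1=a, v−2=t, h−3=e, v−4=r.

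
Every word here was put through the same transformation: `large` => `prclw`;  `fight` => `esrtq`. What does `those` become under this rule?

pdzse

The output letters match the input read backwards, each shifted +11: large reversed is egral. The word is reversed, then every letter is shifted forward by 11.
Applying it to those: reverse → esoht; then shift: e+11=p, s+11=d, o+11=z, h+11=s, t+11=e.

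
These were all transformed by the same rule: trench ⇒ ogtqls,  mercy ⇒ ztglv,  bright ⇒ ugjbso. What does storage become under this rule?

Treating letters as 0–25, the rule is x ↦ 17x + 3 (mod 26).
On storage: s(18)→17·18+3≡23=x; t(19)→17·19+3≡14=o; o(14)→17·14+3≡7=h; r(17)→17·17+3≡6=g; a(0)→17·0+3≡3=d; g(6)→17·6+3≡1=b; e(4)→17·4+3≡19=t (all mod 26).

xohgdbt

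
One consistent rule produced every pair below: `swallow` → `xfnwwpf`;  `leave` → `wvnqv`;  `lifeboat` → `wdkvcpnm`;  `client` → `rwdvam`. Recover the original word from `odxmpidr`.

historic

s(18)→x(23) and w(22)→f(5) fit y≡15x+13 (mod 26); the inverse of 15 mod 26 is 7. Treating letters as 0–25, the rule is x ↦ 15x + 13 (mod 26).
Undoing it on odxmpidr: o(14)→7·(14−13)≡7=h; d(3)→7·(3−13)≡8=i; x(23)→7·(23−13)≡18=s; m(12)→7·(12−13)≡19=t; p(15)→7·(15−13)≡14=o; i(8)→7·(8−13)≡17=r; d(3)→7·(3−13)≡8=i; r(17)→7·(17−13)≡2=c (all mod 26).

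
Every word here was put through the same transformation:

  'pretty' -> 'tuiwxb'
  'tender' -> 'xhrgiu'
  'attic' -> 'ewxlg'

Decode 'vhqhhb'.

remedy

A repeating key of period 2 is used — shifts +4, +3 over and over.
Reversing it on vhqhhb: v−4=r, h−3=e, q−4=m, h−3=e, h−4=d, b−3=y.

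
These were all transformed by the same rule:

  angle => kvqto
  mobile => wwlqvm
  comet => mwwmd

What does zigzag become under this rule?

jqqhko

A repeating key of period 2 is used — shifts +10, +8 over and over.
For zigzag: z+10=j, i+8=q, g+10=q, z+8=h, a+10=k, g+8=o.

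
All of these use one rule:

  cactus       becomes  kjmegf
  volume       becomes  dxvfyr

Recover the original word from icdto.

attic

In cactus: c→k is +8, a→j is +9, c→m is +10, t→e is +11 — the shift increases by 1 each position. The shift increases by 1 at each position, starting from +8: 8, 9, 10, ….
Reversing it on icdto: i−8=a, c−9=t, d−10=t, t−11=i, o−12=c.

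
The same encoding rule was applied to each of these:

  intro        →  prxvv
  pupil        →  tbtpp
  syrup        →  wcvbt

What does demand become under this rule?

hlqhrh

The shift depends on letter class: consonant n→r is +4, but vowel i→p is +7. Two shifts are in play — +7 for a/e/i/o/u, +4 for every other letter.
On demand: d(cons)+4=h, e(vowel)+7=l, m(cons)+4=q, a(vowel)+7=h, n(cons)+4=r, d(cons)+4=h.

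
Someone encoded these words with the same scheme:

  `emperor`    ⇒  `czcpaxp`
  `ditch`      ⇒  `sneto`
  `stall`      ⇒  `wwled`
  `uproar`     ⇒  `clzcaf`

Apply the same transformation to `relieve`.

The output letters match the input read backwards, each shifted +11: emperor reversed is rorepme. The word is reversed, then every letter is shifted forward by 11.
Applying it to relieve: reverse → eveiler; then shift: e+11=p, v+11=g, e+11=p, i+11=t, l+11=w, e+11=p, r+11=c.

pgptwpc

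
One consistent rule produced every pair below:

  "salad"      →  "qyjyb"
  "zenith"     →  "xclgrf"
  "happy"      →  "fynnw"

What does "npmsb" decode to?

It's a constant shift of +24 (ROT24).
Reversing it on npmsb: n−24=p, p−24=r, m−24=o, s−24=u, b−24=d.

proud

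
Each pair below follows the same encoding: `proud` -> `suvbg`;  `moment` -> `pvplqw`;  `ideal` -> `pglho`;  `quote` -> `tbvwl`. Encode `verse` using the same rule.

yluvl

Vowels shift forward by 7 and consonants shift forward by 3.
Applying it to verse: v(cons)+3=y, e(vowel)+7=l, r(cons)+3=u, s(cons)+3=v, e(vowel)+7=l.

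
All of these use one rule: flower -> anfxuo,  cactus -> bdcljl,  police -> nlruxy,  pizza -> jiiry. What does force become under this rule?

Two steps: reverse the string, then apply a Caesar shift of +9.
For force: reverse → ecrof; then shift: e+9=n, c+9=l, r+9=a, o+9=x, f+9=o.

nlaxo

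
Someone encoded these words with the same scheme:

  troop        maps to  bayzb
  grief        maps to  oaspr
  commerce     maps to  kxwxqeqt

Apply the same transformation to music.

udcto

In troop: t→b is +8, r→a is +9, o→y is +10, o→z is +11 — the shift increases by 1 each position. The shift increases by 1 at each position, starting from +8: 8, 9, 10, ….
For music: m+8=u, u+9=d, s+10=c, i+11=t, c+12=o.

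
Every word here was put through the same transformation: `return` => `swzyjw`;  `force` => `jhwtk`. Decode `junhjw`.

recipe

The output letters match the input read backwards, each shifted +5: return reversed is nruter. Two steps: reverse the string, then apply a Caesar shift of +5.
Undoing it on junhjw: shift back: j−5=e, u−5=p, n−5=i, h−5=c, j−5=e, w−5=r → epicer; then reverse → recipe.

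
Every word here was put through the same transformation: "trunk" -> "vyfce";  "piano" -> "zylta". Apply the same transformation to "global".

Read the word backwards and shift each letter +11.
On global: reverse → labolg; then shift: l+11=w, a+11=l, b+11=m, o+11=z, l+11=w, g+11=r.

wlmzwr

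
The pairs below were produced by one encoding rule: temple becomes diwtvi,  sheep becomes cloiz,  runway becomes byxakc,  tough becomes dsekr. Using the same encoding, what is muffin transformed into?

Shifts by position in temple: pos 0: t→d (+10), pos 1: e→i (+4), pos 2: m→w (+10), pos 3: p→t (+4) — repeating every 2. A repeating key of period 2 is used — shifts +10, +4 over and over.
Applying it to muffin: m+10=w, u+4=y, f+10=p, f+4=j, i+10=s, n+4=r.

wypjsr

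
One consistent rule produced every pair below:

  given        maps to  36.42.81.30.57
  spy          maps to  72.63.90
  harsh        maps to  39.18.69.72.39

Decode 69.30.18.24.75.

g(#7)→36 and i(#9)→42: differences scale by 3, so n = 3·pos + 15. Each letter becomes 3×(its alphabet position, a=1..z=26) + 15.
Reversing it on 69.30.18.24.75: 69→(69−15)÷3=18=r, 30→(30−15)÷3=5=e, 18→(18−15)÷3=1=a, 24→(24−15)÷3=3=c, 75→(75−15)÷3=20=t.

react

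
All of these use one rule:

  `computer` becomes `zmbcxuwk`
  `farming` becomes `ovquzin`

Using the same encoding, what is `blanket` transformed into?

The word is reversed, then every letter is shifted forward by 8.
Applying it to blanket: reverse → teknalb; then shift: t+8=b, e+8=m, k+8=s, n+8=v, a+8=i, l+8=t, b+8=j.

bmsvitj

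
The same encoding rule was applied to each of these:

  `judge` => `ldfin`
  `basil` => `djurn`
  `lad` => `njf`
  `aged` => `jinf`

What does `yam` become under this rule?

ajo

The rule splits by letter class: vowels +9, consonants +2.
Applying it to yam: y(cons)+2=a, a(vowel)+9=j, m(cons)+2=o.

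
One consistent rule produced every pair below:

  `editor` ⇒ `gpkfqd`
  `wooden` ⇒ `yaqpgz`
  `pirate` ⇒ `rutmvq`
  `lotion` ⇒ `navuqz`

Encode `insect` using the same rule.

kzuqef

Shifts by position in editor: pos 0: e→g (+2), pos 1: d→p (+12), pos 2: i→k (+2), pos 3: t→f (+12) — repeating every 2. The shifts repeat in a cycle of length 2: positions 0,1,… shift by +2, +12, then the pattern repeats.
On insect: i+2=k, n+12=z, s+2=u, e+12=q, c+2=e, t+12=f.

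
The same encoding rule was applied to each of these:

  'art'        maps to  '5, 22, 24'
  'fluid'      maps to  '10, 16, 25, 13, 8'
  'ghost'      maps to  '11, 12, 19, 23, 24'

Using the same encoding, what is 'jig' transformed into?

Letters become their 1-based position plus 4 (so a→5, b→6, …).
For jig: j=10→14, i=9→13, g=7→11.

14, 13, 11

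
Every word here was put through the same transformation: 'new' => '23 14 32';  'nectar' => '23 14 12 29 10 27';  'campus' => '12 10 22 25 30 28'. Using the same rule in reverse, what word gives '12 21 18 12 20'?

n is letter #14 and maps to 23: an offset of 9. The number is (letter's place in the alphabet, a=1) + 9.
Decoding 12 21 18 12 20: 12→(12−9)÷1=3=c, 21→(21−9)÷1=12=l, 18→(18−9)÷1=9=i, 12→(12−9)÷1=3=c, 20→(20−9)÷1=11=k.

click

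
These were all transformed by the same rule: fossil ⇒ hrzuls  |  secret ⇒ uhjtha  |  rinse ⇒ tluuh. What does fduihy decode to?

danger

A repeating key of period 3 is used — shifts +2, +3, +7 over and over.
Undoing it on fduihy: f−2=d, d−3=a, u−7=n, i−2=g, h−3=e, y−7=r.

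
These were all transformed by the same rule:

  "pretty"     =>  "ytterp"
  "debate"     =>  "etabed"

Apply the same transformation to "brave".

evarb

It's just the letters in reverse order.
Applying it to brave: reverse → evarb.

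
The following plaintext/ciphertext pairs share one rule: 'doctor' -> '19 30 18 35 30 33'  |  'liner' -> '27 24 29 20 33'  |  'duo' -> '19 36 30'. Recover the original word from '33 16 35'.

Each letter is replaced by its alphabet position (a=1..z=26) + 15.
Undoing it on 33 16 35: 33→(33−15)÷1=18=r, 16→(16−15)÷1=1=a, 35→(35−15)÷1=20=t.

rat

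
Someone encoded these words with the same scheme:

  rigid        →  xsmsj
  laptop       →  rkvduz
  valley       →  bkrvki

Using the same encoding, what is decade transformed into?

joikjo

Shifts by position in rigid: pos 0: r→x (+6), pos 1: i→s (+10), pos 2: g→m (+6), pos 3: i→s (+10) — repeating every 2. It's a Vigenère-style cipher with numeric key [6,10]: position i shifts by key[i mod 2].
On decade: d+6=j, e+10=o, c+6=i, a+10=k, d+6=j, e+10=o.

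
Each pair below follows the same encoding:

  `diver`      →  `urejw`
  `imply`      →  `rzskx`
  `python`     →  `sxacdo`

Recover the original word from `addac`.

Treating letters as 0–25, the rule is x ↦ 15x + 1 (mod 26).
Decoding addac: a(0)→7·(0−1)≡19=t; d(3)→7·(3−1)≡14=o; d(3)→7·(3−1)≡14=o; a(0)→7·(0−1)≡19=t; c(2)→7·(2−1)≡7=h (all mod 26).

tooth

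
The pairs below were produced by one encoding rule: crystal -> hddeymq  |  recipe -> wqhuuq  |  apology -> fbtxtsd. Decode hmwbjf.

Shifts by position in crystal: pos 0: c→h (+5), pos 1: r→d (+12), pos 2: y→d (+5), pos 3: s→e (+12) — repeating every 2. It's a Vigenère-style cipher with numeric key [5,12]: position i shifts by key[i mod 2].
Decoding hmwbjf: h−5=c, m−12=a, w−5=r, b−12=p, j−5=e, f−12=t.

carpet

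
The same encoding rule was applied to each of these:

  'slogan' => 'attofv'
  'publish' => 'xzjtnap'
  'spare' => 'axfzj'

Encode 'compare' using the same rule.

Two shifts are in play — +5 for a/e/i/o/u, +8 for every other letter.
For compare: c(cons)+8=k, o(vowel)+5=t, m(cons)+8=u, p(cons)+8=x, a(vowel)+5=f, r(cons)+8=z, e(vowel)+5=j.

ktuxfzj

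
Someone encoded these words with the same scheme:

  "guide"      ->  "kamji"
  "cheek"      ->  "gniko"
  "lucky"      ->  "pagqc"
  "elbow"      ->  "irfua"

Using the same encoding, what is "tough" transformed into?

Shifts by position in guide: pos 0: g→k (+4), pos 1: u→a (+6), pos 2: i→m (+4), pos 3: d→j (+6) — repeating every 2. A repeating key of period 2 is used — shifts +4, +6 over and over.
Applying it to tough: t+4=x, o+6=u, u+4=y, g+6=m, h+4=l.

xuyml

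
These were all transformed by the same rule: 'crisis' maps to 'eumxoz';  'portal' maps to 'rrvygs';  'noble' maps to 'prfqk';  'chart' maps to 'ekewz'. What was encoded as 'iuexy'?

grass

In crisis: c→e is +2, r→u is +3, i→m is +4, s→x is +5 — the shift increases by 1 each position. Letter i (0-indexed) is shifted by i+2, so successive shifts are 2, 3, 4, ….
Reversing it on iuexy: i−2=g, u−3=r, e−4=a, x−5=s, y−6=s.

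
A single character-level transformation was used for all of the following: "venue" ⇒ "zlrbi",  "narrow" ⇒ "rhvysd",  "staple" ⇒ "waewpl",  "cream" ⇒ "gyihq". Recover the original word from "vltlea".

repeat

Shifts by position in venue: pos 0: v→z (+4), pos 1: e→l (+7), pos 2: n→r (+4), pos 3: u→b (+7) — repeating every 2. A repeating key of period 2 is used — shifts +4, +7 over and over.
Decoding vltlea: v−4=r, l−7=e, t−4=p, l−7=e, e−4=a, a−7=t.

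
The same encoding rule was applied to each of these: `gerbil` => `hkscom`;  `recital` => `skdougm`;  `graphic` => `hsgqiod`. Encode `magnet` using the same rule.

Two shifts are in play — +6 for a/e/i/o/u, +1 for every other letter.
For magnet: m(cons)+1=n, a(vowel)+6=g, g(cons)+1=h, n(cons)+1=o, e(vowel)+6=k, t(cons)+1=u.

nghoku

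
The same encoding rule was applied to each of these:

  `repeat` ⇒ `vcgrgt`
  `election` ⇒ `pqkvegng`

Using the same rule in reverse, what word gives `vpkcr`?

paint

The output letters match the input read backwards, each shifted +2: repeat reversed is taeper. Two steps: reverse the string, then apply a Caesar shift of +2.
Reversing it on vpkcr: shift back: v−2=t, p−2=n, k−2=i, c−2=a, r−2=p → tniap; then reverse → paint.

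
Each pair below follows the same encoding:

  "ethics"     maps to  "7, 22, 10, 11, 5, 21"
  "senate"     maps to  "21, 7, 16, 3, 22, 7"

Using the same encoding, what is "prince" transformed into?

e is letter #5 and maps to 7: an offset of 2. Each letter is replaced by its alphabet position (a=1..z=26) + 2.
For prince: p=16→18, r=18→20, i=9→11, n=14→16, c=3→5, e=5→7.

18, 20, 11, 16, 5, 7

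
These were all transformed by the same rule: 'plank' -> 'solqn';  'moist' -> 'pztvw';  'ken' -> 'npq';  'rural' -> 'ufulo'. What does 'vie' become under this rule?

ytp

Vowels shift forward by 11 and consonants shift forward by 3.
For vie: v(cons)+3=y, i(vowel)+11=t, e(vowel)+11=p.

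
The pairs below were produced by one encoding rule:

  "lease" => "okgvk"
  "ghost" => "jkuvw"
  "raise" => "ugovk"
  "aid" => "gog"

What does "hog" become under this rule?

kuj

Vowels shift forward by 6 and consonants shift forward by 3.
Applying it to hog: h(cons)+3=k, o(vowel)+6=u, g(cons)+3=j.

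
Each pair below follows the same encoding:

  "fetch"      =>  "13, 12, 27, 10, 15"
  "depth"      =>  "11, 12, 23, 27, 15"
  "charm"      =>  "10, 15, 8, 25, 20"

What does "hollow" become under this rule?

Each letter is replaced by its alphabet position (a=1..z=26) + 7.
For hollow: h=8→15, o=15→22, l=12→19, l=12→19, o=15→22, w=23→30.

15, 22, 19, 19, 22, 30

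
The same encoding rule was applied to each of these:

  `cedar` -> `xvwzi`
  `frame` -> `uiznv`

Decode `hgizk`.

strap

Each pair mirrors across the alphabet (c↔x, e↔v, d↔w): positions sum to 25. Letters are reflected about the middle of the alphabet (position → 25−position): Atbash.
Reversing it on hgizk: h↔s, g↔t, i↔r, z↔a, k↔p.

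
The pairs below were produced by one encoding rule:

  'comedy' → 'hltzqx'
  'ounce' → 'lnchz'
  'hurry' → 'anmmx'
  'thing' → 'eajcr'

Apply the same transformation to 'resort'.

c(2)→h(7) and o(14)→l(11) fit y≡9x+15 (mod 26); the inverse of 9 mod 26 is 3. Each letter's alphabet position (a=0..z=25) is mapped through 9·x+15 mod 26 — an affine cipher.
On resort: r(17)→9·17+15≡12=m; e(4)→9·4+15≡25=z; s(18)→9·18+15≡21=v; o(14)→9·14+15≡11=l; r(17)→9·17+15≡12=m; t(19)→9·19+15≡4=e (all mod 26).

mzvlme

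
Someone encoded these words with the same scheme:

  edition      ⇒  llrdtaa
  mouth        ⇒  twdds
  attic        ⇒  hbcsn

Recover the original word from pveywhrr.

Letter i (0-indexed) is shifted by i+7, so successive shifts are 7, 8, 9, ….
Undoing it on pveywhrr: p−7=i, v−8=n, e−9=v, y−10=o, w−11=l, h−12=v, r−13=e, r−14=d.

involved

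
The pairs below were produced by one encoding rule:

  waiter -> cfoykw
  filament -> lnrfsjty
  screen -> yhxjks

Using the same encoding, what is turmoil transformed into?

zzxrunr

Shifts by position in waiter: pos 0: w→c (+6), pos 1: a→f (+5), pos 2: i→o (+6), pos 3: t→y (+5) — repeating every 2. It's a Vigenère-style cipher with numeric key [6,5]: position i shifts by key[i mod 2].
On turmoil: t+6=z, u+5=z, r+6=x, m+5=r, o+6=u, i+5=n, l+6=r.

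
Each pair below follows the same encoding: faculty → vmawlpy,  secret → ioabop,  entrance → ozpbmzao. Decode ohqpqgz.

edition

f(5)→v(21) and a(0)→m(12) fit y≡7x+12 (mod 26); the inverse of 7 mod 26 is 15. Each letter's alphabet position (a=0..z=25) is mapped through 7·x+12 mod 26 — an affine cipher.
Undoing it on ohqpqgz: o(14)→15·(14−12)≡4=e; h(7)→15·(7−12)≡3=d; q(16)→15·(16−12)≡8=i; p(15)→15·(15−12)≡19=t; q(16)→15·(16−12)≡8=i; g(6)→15·(6−12)≡14=o; z(25)→15·(25−12)≡13=n (all mod 26).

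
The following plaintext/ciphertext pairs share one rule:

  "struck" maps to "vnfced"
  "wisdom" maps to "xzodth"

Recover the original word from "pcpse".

The output letters match the input read backwards, each shifted +11: struck reversed is kcurts. Read the word backwards and shift each letter +11.
Decoding pcpse: shift back: p−11=e, c−11=r, p−11=e, s−11=h, e−11=t → ereht; then reverse → there.

there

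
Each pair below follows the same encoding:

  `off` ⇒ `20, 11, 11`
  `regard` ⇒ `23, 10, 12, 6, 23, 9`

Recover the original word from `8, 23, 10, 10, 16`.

creek

o is letter #15 and maps to 20: an offset of 5. Letters become their 1-based position plus 5 (so a→6, b→7, …).
Undoing it on 8, 23, 10, 10, 16: 8→(8−5)÷1=3=c, 23→(23−5)÷1=18=r, 10→(10−5)÷1=5=e, 10→(10−5)÷1=5=e, 16→(16−5)÷1=11=k.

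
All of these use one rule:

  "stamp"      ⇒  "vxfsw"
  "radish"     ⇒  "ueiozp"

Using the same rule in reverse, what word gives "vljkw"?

sheep

Letter i (0-indexed) is shifted by i+3, so successive shifts are 3, 4, 5, ….
Decoding vljkw: v−3=s, l−4=h, j−5=e, k−6=e, w−7=p.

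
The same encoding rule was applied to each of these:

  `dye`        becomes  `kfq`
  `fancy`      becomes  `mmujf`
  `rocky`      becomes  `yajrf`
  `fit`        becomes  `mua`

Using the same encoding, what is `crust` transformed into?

jygza

Vowels shift forward by 12 and consonants shift forward by 7.
On crust: c(cons)+7=j, r(cons)+7=y, u(vowel)+12=g, s(cons)+7=z, t(cons)+7=a.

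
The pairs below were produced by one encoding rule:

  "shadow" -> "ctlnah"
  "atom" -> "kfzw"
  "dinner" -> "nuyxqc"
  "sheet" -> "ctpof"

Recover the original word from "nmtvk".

daily

Shifts by position in shadow: pos 0: s→c (+10), pos 1: h→t (+12), pos 2: a→l (+11), pos 3: d→n (+10), pos 4: o→a (+12), pos 5: w→h (+11) — repeating every 3. It's a Vigenère-style cipher with numeric key [10,12,11]: position i shifts by key[i mod 3].
Undoing it on nmtvk: n−10=d, m−12=a, t−11=i, v−10=l, k−12=y.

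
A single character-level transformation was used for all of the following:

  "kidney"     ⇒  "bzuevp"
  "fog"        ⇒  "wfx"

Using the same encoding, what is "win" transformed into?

nze

It's a constant shift of +17 (ROT17).
For win: w+17=n, i+17=z, n+17=e.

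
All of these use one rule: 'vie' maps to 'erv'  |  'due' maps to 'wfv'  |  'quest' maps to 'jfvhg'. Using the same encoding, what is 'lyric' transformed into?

obirx

Each pair mirrors across the alphabet (v↔e, i↔r, e↔v): positions sum to 25. This is the alphabet-reversal cipher (Atbash): a becomes z, b becomes y, etc.
Applying it to lyric: l↔o, y↔b, r↔i, i↔r, c↔x.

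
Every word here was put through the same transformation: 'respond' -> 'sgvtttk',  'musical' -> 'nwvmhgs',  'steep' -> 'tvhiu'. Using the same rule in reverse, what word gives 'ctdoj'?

brake

Letter i (0-indexed) is shifted by i+1, so successive shifts are 1, 2, 3, ….
Decoding ctdoj: c−1=b, t−2=r, d−3=a, o−4=k, j−5=e.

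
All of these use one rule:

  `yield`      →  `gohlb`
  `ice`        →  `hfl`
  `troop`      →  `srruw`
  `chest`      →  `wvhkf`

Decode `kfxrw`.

touch

The output letters match the input read backwards, each shifted +3: yield reversed is dleiy. Two steps: reverse the string, then apply a Caesar shift of +3.
Undoing it on kfxrw: shift back: k−3=h, f−3=c, x−3=u, r−3=o, w−3=t → hcuot; then reverse → touch.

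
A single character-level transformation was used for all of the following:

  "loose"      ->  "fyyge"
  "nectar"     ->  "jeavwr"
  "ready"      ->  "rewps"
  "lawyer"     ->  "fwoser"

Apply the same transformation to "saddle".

gwppfe

Treating letters as 0–25, the rule is x ↦ 15x + 22 (mod 26).
Applying it to saddle: s(18)→15·18+22≡6=g; a(0)→15·0+22≡22=w; d(3)→15·3+22≡15=p; d(3)→15·3+22≡15=p; l(11)→15·11+22≡5=f; e(4)→15·4+22≡4=e (all mod 26).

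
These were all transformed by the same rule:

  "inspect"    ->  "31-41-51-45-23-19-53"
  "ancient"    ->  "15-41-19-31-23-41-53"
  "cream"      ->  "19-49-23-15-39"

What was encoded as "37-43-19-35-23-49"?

locker

i(#9)→31 and n(#14)→41: differences scale by 2, so n = 2·pos + 13. Each letter becomes 2×(its alphabet position, a=1..z=26) + 13.
Reversing it on 37-43-19-35-23-49: 37→(37−13)÷2=12=l, 43→(43−13)÷2=15=o, 19→(19−13)÷2=3=c, 35→(35−13)÷2=11=k, 23→(23−13)÷2=5=e, 49→(49−13)÷2=18=r.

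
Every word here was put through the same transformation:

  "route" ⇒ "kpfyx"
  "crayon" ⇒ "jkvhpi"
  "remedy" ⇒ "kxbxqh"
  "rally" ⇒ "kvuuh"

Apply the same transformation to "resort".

r(17)→k(10) and o(14)→p(15) fit y≡7x+21 (mod 26); the inverse of 7 mod 26 is 15. Treating letters as 0–25, the rule is x ↦ 7x + 21 (mod 26).
Applying it to resort: r(17)→7·17+21≡10=k; e(4)→7·4+21≡23=x; s(18)→7·18+21≡17=r; o(14)→7·14+21≡15=p; r(17)→7·17+21≡10=k; t(19)→7·19+21≡24=y (all mod 26).

kxrpky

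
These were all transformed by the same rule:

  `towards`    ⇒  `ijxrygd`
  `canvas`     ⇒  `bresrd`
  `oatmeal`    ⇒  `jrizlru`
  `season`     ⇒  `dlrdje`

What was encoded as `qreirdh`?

t(19)→i(8) and o(14)→j(9) fit y≡5x+17 (mod 26); the inverse of 5 mod 26 is 21. This is an affine cipher: with a=0,…,z=25, each position x becomes (5x+17) mod 26.
Undoing it on qreirdh: q(16)→21·(16−17)≡5=f; r(17)→21·(17−17)≡0=a; e(4)→21·(4−17)≡13=n; i(8)→21·(8−17)≡19=t; r(17)→21·(17−17)≡0=a; d(3)→21·(3−17)≡18=s; h(7)→21·(7−17)≡24=y (all mod 26).

fantasy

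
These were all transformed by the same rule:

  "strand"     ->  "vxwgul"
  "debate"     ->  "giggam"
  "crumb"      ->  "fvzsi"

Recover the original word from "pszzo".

mouth

The shift increases by 1 at each position, starting from +3: 3, 4, 5, ….
Undoing it on pszzo: p−3=m, s−4=o, z−5=u, z−6=t, o−7=h.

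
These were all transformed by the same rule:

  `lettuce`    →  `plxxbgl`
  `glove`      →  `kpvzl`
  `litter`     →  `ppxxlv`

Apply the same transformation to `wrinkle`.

The shift depends on letter class: consonant l→p is +4, but vowel e→l is +7. Two shifts are in play — +7 for a/e/i/o/u, +4 for every other letter.
For wrinkle: w(cons)+4=a, r(cons)+4=v, i(vowel)+7=p, n(cons)+4=r, k(cons)+4=o, l(cons)+4=p, e(vowel)+7=l.

avpropl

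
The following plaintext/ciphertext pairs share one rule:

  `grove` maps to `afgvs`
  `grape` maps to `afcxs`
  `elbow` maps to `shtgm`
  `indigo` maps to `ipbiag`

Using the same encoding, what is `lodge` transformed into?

hgbas

g(6)→a(0) and r(17)→f(5) fit y≡17x+2 (mod 26); the inverse of 17 mod 26 is 23. This is an affine cipher: with a=0,…,z=25, each position x becomes (17x+2) mod 26.
On lodge: l(11)→17·11+2≡7=h; o(14)→17·14+2≡6=g; d(3)→17·3+2≡1=b; g(6)→17·6+2≡0=a; e(4)→17·4+2≡18=s (all mod 26).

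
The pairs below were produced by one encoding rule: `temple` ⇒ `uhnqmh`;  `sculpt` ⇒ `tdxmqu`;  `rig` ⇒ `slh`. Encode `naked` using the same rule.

odlhe

Two shifts are in play — +3 for a/e/i/o/u, +1 for every other letter.
On naked: n(cons)+1=o, a(vowel)+3=d, k(cons)+1=l, e(vowel)+3=h, d(cons)+1=e.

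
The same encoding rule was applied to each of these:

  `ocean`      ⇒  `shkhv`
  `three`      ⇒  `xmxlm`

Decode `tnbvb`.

pivot

In ocean: o→s is +4, c→h is +5, e→k is +6, a→h is +7 — the shift increases by 1 each position. Letter i (0-indexed) is shifted by i+4, so successive shifts are 4, 5, 6, ….
Undoing it on tnbvb: t−4=p, n−5=i, b−6=v, v−7=o, b−8=t.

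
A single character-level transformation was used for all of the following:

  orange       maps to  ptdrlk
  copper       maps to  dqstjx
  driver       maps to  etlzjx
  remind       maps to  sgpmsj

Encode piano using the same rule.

qkdrt

In orange: o→p is +1, r→t is +2, a→d is +3, n→r is +4 — the shift increases by 1 each position. The shift increases by 1 at each position, starting from +1: 1, 2, 3, ….
Applying it to piano: p+1=q, i+2=k, a+3=d, n+4=r, o+5=t.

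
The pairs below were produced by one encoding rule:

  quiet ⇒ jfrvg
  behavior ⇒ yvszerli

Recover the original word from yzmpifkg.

Each pair mirrors across the alphabet (q↔j, u↔f, i↔r): positions sum to 25. Each letter is replaced by its mirror in the alphabet: a↔z, b↔y, c↔x, and so on (the Atbash cipher).
Decoding yzmpifkg: y↔b, z↔a, m↔n, p↔k, i↔r, f↔u, k↔p, g↔t.

bankrupt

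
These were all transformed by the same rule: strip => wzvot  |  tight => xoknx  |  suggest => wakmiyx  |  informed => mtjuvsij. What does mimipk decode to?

Shifts by position in strip: pos 0: s→w (+4), pos 1: t→z (+6), pos 2: r→v (+4), pos 3: i→o (+6) — repeating every 2. The shifts repeat in a cycle of length 2: positions 0,1,… shift by +4, +6, then the pattern repeats.
Reversing it on mimipk: m−4=i, i−6=c, m−4=i, i−6=c, p−4=l, k−6=e.

icicle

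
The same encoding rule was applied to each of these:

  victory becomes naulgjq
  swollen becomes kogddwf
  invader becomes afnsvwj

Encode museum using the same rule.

emkwme

This is a Caesar cipher with shift 18.
For museum: m+18=e, u+18=m, s+18=k, e+18=w, u+18=m, m+18=e.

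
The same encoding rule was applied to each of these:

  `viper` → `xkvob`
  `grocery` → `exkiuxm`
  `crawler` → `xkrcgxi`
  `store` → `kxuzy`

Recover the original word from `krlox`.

Two steps: reverse the string, then apply a Caesar shift of +6.
Reversing it on krlox: shift back: k−6=e, r−6=l, l−6=f, o−6=i, x−6=r → elfir; then reverse → rifle.

rifle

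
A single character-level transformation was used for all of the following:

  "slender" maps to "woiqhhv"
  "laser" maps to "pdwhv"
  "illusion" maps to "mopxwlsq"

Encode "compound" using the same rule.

Shifts by position in slender: pos 0: s→w (+4), pos 1: l→o (+3), pos 2: e→i (+4), pos 3: n→q (+3) — repeating every 2. The shifts repeat in a cycle of length 2: positions 0,1,… shift by +4, +3, then the pattern repeats.
For compound: c+4=g, o+3=r, m+4=q, p+3=s, o+4=s, u+3=x, n+4=r, d+3=g.

grqssxrg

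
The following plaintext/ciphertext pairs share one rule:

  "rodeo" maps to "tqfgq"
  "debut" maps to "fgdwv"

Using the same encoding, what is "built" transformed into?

Compare letters: r→t is +2, o→q is +2, d→f is +2 — a constant shift. This is a Caesar cipher with shift 2.
For built: b+2=d, u+2=w, i+2=k, l+2=n, t+2=v.

dwknv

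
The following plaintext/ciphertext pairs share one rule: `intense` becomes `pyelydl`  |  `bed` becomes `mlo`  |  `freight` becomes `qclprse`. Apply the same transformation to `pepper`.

alaalc

The shift depends on letter class: consonant n→y is +11, but vowel i→p is +7. Vowels shift forward by 7 and consonants shift forward by 11.
For pepper: p(cons)+11=a, e(vowel)+7=l, p(cons)+11=a, p(cons)+11=a, e(vowel)+7=l, r(cons)+11=c.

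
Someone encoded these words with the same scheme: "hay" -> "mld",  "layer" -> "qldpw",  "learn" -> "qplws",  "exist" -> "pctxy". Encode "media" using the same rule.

rpitl

Two shifts are in play — +11 for a/e/i/o/u, +5 for every other letter.
For media: m(cons)+5=r, e(vowel)+11=p, d(cons)+5=i, i(vowel)+11=t, a(vowel)+11=l.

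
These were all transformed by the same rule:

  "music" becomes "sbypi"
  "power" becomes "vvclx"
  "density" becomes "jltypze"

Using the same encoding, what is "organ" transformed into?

vxmht

The rule splits by letter class: vowels +7, consonants +6.
For organ: o(vowel)+7=v, r(cons)+6=x, g(cons)+6=m, a(vowel)+7=h, n(cons)+6=t.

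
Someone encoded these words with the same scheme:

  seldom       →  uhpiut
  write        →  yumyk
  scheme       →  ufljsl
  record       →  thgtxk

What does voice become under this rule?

In seldom: s→u is +2, e→h is +3, l→p is +4, d→i is +5 — the shift increases by 1 each position. Letter i (0-indexed) is shifted by i+2, so successive shifts are 2, 3, 4, ….
Applying it to voice: v+2=x, o+3=r, i+4=m, c+5=h, e+6=k.

xrmhk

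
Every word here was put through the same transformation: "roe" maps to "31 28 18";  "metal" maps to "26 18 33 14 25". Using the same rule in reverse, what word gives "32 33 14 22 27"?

stain

r is letter #18 and maps to 31: an offset of 13. Letters become their 1-based position plus 13 (so a→14, b→15, …).
Undoing it on 32 33 14 22 27: 32→(32−13)÷1=19=s, 33→(33−13)÷1=20=t, 14→(14−13)÷1=1=a, 22→(22−13)÷1=9=i, 27→(27−13)÷1=14=n.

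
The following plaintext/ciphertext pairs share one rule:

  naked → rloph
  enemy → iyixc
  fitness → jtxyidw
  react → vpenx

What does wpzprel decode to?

seventh

Shifts by position in naked: pos 0: n→r (+4), pos 1: a→l (+11), pos 2: k→o (+4), pos 3: e→p (+11) — repeating every 2. It's a Vigenère-style cipher with numeric key [4,11]: position i shifts by key[i mod 2].
Reversing it on wpzprel: w−4=s, p−11=e, z−4=v, p−11=e, r−4=n, e−11=t, l−4=h.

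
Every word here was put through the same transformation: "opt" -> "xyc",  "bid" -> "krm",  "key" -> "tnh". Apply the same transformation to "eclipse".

It's a constant shift of +9 (ROT9).
For eclipse: e+9=n, c+9=l, l+9=u, i+9=r, p+9=y, s+9=b, e+9=n.

nlurybn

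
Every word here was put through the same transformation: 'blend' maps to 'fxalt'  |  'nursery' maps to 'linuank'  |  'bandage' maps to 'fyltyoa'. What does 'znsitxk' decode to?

proudly

b(1)→f(5) and l(11)→x(23) fit y≡7x+24 (mod 26); the inverse of 7 mod 26 is 15. This is an affine cipher: with a=0,…,z=25, each position x becomes (7x+24) mod 26.
Undoing it on znsitxk: z(25)→15·(25−24)≡15=p; n(13)→15·(13−24)≡17=r; s(18)→15·(18−24)≡14=o; i(8)→15·(8−24)≡20=u; t(19)→15·(19−24)≡3=d; x(23)→15·(23−24)≡11=l; k(10)→15·(10−24)≡24=y (all mod 26).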